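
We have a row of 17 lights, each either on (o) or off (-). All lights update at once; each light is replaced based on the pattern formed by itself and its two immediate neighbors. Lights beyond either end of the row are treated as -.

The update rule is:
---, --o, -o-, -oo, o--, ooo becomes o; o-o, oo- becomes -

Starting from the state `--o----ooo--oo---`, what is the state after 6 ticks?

oooo--oo--oo--oo-

ooooooooo-ooo-ooo
oooooooo--oo--oo-
ooooooo-ooo-ooo-o
oooooo--oo--oo--o
ooooo-ooo-ooo-ooo
oooo--oo--oo--oo-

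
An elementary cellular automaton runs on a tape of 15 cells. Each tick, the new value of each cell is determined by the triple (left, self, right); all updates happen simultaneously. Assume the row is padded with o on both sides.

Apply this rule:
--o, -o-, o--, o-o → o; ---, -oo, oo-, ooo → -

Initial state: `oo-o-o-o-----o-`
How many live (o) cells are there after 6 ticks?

--ooooooo---ooo
oo-------o-o---
--o-----ooooo-o
oooo---o-----o-
----o-ooo---ooo
o--ooo---o-o---
count of o: 6

6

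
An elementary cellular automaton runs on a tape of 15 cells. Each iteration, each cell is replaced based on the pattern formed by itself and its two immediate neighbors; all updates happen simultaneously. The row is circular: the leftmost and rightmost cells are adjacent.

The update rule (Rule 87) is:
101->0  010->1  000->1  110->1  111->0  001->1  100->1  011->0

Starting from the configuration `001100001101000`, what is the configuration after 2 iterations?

iteration 1: 110111110101111
iteration 2: 010000010100000

010000010100000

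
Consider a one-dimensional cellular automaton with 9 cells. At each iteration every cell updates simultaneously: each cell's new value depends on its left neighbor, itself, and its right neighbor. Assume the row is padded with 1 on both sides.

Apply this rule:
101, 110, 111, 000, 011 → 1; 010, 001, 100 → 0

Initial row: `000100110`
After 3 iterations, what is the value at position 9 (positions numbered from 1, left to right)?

1

010000111
100110111
100111111
position 9 holds 1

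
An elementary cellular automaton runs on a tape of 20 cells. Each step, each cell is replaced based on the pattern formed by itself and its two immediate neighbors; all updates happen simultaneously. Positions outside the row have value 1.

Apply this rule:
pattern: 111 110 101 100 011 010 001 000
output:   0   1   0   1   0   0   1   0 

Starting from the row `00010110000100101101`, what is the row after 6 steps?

10100011001011000100
10010101110001101011
11100000011010100000
00110000101000010001
11011001000100101010
01001110101011000000

01001110101011000000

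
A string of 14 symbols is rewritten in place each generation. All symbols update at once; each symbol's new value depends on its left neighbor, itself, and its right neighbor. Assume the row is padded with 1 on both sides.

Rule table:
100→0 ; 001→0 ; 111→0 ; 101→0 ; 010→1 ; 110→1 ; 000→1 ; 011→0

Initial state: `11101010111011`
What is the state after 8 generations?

generation 1: 00101010001000
generation 2: 00101010101010
generation 3: 00101010101010  (fixed point — unchanged through generation 8)

00101010101010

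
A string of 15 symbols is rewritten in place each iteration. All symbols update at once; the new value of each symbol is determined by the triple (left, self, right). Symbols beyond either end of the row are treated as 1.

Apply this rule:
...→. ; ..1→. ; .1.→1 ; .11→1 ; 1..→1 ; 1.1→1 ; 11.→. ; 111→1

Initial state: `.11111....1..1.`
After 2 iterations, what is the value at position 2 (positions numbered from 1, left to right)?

1

11111.1...11.11
1111.111..1.111
position 2 holds 1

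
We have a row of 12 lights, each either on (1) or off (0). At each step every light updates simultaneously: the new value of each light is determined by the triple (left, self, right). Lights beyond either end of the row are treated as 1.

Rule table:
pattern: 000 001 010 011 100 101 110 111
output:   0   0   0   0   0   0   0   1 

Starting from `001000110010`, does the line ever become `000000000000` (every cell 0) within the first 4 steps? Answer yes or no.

yes

step 1: 000000000000
all cells are 0 at step 1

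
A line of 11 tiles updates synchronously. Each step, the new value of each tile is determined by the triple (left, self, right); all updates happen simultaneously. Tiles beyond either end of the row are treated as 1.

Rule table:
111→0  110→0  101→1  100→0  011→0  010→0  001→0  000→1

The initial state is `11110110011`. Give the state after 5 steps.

00001000000
01100011110
10001000001
00100011100
00001000000

00001000000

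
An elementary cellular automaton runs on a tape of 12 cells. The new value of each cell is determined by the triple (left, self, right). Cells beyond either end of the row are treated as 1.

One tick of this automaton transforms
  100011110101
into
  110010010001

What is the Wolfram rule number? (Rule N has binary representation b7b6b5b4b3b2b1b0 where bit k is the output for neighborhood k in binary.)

position 5: 111 → 0  (bit 7 = 0)
position 0: 110 → 1  (bit 6 = 1)
position 8: 101 → 0  (bit 5 = 0)
position 1: 100 → 1  (bit 4 = 1)
position 4: 011 → 1  (bit 3 = 1)
position 9: 010 → 0  (bit 2 = 0)
position 3: 001 → 0  (bit 1 = 0)
position 2: 000 → 0  (bit 0 = 0)
bits b7..b0 = 01011000 = 88

88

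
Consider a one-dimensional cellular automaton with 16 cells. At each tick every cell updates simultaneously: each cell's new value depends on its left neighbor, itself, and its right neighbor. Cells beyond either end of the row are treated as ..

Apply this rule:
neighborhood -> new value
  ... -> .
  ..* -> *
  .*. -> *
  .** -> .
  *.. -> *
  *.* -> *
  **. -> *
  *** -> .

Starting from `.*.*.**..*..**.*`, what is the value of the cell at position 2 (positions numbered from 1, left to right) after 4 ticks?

tick 1: *****.******.***
tick 2: ....**.....**..*
tick 3: ...*.**...*.****
tick 4: ..***.**.***...*
position 2 holds .

.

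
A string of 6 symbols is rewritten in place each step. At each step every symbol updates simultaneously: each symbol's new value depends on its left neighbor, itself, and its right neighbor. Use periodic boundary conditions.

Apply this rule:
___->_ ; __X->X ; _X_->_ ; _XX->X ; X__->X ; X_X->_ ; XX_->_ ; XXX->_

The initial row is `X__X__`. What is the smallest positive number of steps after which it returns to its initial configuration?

_XX_XX
_X__X_
X_XX_X
__X__X
XX_XX_
X__X__

6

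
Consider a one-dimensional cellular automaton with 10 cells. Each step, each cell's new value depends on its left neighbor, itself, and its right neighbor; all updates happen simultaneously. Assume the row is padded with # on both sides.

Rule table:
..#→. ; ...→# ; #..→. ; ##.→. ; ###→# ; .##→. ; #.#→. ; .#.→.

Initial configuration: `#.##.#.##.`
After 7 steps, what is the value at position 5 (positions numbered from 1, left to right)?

step 1: ..........
step 2: .########.
step 3: ..######..
step 4: ...####...
step 5: .#..##..#.
step 6: ..........  (repeats step 1; period 5)
step 7: .########.
position 5 holds #

#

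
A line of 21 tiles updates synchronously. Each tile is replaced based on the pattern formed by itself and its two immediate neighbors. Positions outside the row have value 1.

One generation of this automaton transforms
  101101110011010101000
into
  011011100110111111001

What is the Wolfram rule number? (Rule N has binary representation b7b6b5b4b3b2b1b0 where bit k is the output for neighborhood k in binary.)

174

position 6: 111 → 1  (bit 7 = 1)
position 0: 110 → 0  (bit 6 = 0)
position 1: 101 → 1  (bit 5 = 1)
position 8: 100 → 0  (bit 4 = 0)
position 2: 011 → 1  (bit 3 = 1)
position 13: 010 → 1  (bit 2 = 1)
position 9: 001 → 1  (bit 1 = 1)
position 19: 000 → 0  (bit 0 = 0)
bits b7..b0 = 10101110 = 174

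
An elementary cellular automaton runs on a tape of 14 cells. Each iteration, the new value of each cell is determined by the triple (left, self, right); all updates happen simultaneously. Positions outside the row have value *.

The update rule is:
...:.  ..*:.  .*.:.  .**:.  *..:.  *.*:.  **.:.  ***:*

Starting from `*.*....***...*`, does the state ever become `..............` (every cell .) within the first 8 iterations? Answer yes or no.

iteration 1: ........*.....
iteration 2: ..............
all cells are . at iteration 2

yes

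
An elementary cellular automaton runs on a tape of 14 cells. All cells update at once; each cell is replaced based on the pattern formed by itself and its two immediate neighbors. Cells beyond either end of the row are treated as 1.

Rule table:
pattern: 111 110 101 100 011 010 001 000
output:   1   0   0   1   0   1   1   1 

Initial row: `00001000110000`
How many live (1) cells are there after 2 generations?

11111111001111
11111110110111
count of 1: 12

12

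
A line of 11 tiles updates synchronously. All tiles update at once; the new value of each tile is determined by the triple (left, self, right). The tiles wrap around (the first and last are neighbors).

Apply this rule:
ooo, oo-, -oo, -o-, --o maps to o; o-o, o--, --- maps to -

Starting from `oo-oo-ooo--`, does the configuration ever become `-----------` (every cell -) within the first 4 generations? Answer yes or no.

generation 1: oo-oo-ooo-o
generation 2: oo-oo-ooo-o  (fixed point — unchanged through generation 4)
generation 4 is oo-oo-ooo-o, still not uniform -

no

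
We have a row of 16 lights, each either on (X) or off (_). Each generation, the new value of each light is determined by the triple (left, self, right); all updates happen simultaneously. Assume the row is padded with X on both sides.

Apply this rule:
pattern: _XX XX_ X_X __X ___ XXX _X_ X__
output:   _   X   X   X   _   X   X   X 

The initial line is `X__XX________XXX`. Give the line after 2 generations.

generation 1: XXX_XX______X_XX
generation 2: XXXX_XX____XXX_X

XXXX_XX____XXX_X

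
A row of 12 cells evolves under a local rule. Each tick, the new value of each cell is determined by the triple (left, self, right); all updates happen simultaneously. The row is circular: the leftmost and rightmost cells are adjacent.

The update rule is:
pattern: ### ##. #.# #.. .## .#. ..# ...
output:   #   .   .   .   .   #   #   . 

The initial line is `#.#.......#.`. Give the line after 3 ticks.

#.#....##..#

tick 1: #.#......##.
tick 2: #.#.....#...
tick 3: #.#....##..#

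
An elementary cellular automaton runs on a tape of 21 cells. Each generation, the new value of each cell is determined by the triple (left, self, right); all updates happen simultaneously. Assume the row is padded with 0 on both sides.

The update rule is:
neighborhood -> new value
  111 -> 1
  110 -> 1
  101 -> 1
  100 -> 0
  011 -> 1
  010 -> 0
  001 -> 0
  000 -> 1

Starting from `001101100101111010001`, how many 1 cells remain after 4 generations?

101111100011111100100
011111101011111100001
011111110111111101100
011111111111111111101
count of 1: 19

19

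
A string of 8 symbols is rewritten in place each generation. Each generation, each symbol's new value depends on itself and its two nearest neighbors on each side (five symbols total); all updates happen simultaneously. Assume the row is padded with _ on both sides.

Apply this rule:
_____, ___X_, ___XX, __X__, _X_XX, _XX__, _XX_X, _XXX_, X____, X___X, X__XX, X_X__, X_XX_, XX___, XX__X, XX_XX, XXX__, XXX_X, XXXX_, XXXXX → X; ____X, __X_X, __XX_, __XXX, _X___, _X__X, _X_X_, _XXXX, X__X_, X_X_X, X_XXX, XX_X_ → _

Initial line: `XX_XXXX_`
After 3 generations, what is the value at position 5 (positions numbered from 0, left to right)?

_XX__XXX
X_XXX_XX
_X_XXXXX
position 5 holds X

X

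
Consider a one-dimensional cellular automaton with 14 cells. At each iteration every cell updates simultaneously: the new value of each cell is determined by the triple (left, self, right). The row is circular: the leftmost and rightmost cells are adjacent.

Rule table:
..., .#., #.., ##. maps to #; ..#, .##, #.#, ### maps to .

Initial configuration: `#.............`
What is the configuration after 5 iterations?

#########.####

#############.
............#.
###########.##
..........#...
#########.####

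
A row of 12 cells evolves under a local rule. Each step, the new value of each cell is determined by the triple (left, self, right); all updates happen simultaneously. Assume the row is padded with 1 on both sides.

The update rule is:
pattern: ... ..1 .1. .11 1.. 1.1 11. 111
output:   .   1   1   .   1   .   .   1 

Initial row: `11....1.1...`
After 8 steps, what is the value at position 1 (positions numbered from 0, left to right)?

1.1..11.11.1
..111.......
11.1.1.....1
1..1.11...1.
.111...1.11.
..1.1.11....
111.1...1..1
11..11.1111.
position 1 holds 1

1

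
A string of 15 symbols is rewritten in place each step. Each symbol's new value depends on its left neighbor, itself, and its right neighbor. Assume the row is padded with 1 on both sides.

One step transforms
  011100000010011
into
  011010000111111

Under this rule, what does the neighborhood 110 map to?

At position 3 the neighborhood is 110; the next row has 0 there.

0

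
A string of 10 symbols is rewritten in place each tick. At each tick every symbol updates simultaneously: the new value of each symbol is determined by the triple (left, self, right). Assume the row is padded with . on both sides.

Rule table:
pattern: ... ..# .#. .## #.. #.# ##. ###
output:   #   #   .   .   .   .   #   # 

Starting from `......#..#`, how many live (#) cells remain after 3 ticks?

6

tick 1: ######..#.
tick 2: .#####.#..
tick 3: #.####...#
count of #: 6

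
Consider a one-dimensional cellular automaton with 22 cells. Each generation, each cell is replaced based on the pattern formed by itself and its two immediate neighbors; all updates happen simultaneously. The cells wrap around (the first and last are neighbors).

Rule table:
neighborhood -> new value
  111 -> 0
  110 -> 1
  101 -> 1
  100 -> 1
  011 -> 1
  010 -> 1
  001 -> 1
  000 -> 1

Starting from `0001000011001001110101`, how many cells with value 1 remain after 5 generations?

21

generation 1: 1111111111111111011111
generation 2: 0000000000000001110000
generation 3: 1111111111111111011111  (repeats generation 1; period 2)
generation 5: 1111111111111111011111
count of 1: 21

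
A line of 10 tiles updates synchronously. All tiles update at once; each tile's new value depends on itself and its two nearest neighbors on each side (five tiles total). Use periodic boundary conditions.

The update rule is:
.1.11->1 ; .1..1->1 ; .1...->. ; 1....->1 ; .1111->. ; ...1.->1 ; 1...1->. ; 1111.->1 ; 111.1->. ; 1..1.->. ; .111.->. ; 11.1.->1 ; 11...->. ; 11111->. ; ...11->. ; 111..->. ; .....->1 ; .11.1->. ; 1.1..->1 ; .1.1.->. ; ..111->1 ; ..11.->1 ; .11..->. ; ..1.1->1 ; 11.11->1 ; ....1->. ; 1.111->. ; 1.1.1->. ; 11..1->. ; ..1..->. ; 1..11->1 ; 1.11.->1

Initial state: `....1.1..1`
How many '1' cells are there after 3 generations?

generation 1: .1.11.11..
generation 2: 1111.11...
generation 3: 1.1.11....
count of 1: 4

4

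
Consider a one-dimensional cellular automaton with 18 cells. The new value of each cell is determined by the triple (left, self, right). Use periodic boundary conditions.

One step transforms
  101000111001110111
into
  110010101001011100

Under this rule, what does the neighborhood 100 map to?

0

At position 3 the neighborhood is 100; the next row has 0 there.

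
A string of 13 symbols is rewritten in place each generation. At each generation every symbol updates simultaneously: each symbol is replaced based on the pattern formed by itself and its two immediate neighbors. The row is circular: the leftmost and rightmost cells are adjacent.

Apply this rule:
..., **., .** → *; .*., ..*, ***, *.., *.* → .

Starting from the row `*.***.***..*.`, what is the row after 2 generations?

*.........***

..*.*.*.*....
*.........***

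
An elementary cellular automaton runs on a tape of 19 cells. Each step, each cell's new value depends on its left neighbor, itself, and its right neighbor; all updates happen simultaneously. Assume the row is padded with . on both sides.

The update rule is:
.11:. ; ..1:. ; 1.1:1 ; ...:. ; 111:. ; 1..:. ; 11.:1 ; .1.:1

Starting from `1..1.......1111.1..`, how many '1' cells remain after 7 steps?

3

1..1..........111..
1..1............1..
1..1............1..  (fixed point — unchanged through step 7)
count of 1: 3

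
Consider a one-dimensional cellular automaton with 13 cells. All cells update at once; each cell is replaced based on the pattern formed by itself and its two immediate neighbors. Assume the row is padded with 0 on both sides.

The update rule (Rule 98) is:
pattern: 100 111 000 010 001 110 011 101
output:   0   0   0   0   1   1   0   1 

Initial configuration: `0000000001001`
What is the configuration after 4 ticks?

0000010010000

0000000010010
0000000100100
0000001001000
0000010010000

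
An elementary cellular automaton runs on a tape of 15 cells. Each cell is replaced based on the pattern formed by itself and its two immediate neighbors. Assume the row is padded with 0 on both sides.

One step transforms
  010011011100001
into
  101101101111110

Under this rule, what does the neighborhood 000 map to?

1

At position 11 the neighborhood is 000; the next row has 1 there.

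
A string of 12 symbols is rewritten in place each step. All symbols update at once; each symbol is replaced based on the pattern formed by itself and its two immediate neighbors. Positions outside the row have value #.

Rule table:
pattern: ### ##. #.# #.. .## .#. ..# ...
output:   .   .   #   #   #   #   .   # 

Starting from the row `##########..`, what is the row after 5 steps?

step 1: ..........#.
step 2: #########.##
step 3: .........##.
step 4: ########.#.#
step 5: ........####

........####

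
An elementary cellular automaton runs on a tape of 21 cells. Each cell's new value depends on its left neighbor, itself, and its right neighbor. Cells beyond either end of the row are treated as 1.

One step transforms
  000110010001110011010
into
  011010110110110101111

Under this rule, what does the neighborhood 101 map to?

At position 18 the neighborhood is 101; the next row has 1 there.

1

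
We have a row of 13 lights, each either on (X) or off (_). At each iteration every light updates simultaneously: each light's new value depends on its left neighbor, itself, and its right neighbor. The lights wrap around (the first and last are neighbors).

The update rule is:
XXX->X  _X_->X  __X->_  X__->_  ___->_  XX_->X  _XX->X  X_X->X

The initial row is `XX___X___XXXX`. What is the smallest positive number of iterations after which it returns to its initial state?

XX___X___XXXX

1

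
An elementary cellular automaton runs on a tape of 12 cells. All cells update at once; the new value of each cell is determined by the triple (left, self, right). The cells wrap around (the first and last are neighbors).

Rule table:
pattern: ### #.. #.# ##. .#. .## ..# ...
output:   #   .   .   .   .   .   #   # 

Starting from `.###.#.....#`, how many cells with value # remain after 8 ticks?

7

..#....####.
##..###.##..
...#.#.....#
.##....####.
#...###.##..
..##.#.....#
.#.....####.
#..####.##..
count of #: 7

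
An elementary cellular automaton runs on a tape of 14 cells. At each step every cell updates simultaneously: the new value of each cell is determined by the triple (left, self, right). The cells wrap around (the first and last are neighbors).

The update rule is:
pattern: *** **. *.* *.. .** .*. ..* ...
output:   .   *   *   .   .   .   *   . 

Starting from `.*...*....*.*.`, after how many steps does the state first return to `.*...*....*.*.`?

14

*...*....*.*..
...*....*.*..*
..*....*.*..*.
.*....*.*..*..
*....*.*..*...
....*.*..*...*
...*.*..*...*.
..*.*..*...*..
.*.*..*...*...
*.*..*...*....
.*..*...*....*
*..*...*....*.
..*...*....*.*
.*...*....*.*.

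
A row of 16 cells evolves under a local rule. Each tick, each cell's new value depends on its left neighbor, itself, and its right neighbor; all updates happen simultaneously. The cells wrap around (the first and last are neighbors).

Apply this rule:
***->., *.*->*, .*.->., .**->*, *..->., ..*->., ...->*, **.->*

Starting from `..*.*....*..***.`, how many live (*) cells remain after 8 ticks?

*..*..**....*.*.
......**.**..*.*
.****.*****...*.
.*..***...*.*...
....*.*.*..*..**
.**..*.*......**
***...*..****.**
..*.*....*..***.
count of *: 6

6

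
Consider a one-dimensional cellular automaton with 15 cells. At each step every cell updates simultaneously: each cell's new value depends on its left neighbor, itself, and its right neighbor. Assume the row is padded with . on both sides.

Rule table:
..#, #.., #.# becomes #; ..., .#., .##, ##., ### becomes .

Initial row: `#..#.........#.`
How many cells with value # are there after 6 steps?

.##.#.......#.#
#..#.#.....#.#.
.##.#.#...#.#.#
#..#.#.#.#.#.#.
.##.#.#.#.#.#.#
#..#.#.#.#.#.#.
count of #: 7

7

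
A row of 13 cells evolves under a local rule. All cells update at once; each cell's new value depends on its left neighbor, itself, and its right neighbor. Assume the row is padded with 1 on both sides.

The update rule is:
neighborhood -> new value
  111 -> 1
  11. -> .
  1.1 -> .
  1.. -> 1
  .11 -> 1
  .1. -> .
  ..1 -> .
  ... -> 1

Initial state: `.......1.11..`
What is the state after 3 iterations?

111111...1.1.
11111.11.....
1111..1.1111.

1111..1.1111.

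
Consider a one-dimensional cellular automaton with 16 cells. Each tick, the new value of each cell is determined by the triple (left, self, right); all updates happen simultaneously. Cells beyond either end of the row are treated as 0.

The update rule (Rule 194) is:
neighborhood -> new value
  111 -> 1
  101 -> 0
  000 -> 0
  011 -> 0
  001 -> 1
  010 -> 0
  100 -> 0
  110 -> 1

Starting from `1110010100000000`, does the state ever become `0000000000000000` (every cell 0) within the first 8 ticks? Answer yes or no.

0110100000000000
1010000000000000
0000000000000000
all cells are 0 at tick 3

yes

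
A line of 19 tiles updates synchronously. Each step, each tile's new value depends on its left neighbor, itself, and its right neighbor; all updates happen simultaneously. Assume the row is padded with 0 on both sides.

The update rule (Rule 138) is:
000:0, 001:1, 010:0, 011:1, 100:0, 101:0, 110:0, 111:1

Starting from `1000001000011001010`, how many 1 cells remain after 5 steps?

0000010000110010000
0000100001100100000
0001000011001000000
0010000110010000000
0100001100100000000
count of 1: 4

4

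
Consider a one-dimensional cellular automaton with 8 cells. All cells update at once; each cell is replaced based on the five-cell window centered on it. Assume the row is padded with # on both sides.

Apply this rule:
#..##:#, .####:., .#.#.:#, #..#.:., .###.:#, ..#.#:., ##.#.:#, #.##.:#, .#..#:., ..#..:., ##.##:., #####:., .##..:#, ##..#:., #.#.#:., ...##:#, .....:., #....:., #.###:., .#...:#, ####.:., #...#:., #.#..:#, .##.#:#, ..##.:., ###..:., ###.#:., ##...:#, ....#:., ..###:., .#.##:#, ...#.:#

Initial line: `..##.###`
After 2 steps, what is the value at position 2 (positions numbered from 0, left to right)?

#

.#.#....
#.###..#
position 2 holds #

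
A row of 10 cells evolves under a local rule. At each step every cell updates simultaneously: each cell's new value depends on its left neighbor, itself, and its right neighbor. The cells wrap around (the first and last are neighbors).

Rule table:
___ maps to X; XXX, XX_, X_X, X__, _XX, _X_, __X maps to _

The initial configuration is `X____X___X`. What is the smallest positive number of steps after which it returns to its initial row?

2

step 1: __XX___X__
step 2: X____X___X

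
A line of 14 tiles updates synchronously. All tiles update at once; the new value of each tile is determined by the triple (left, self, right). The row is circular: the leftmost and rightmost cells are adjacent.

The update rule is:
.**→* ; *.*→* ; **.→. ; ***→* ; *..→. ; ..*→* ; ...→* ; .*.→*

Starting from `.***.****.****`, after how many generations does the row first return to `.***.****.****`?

14

***.****.****.
**.****.****.*
*.****.****.**
.****.****.***
****.****.***.
***.****.***.*
**.****.***.**
*.****.***.***
.****.***.****
****.***.****.
***.***.****.*
**.***.****.**
*.***.****.***
.***.****.****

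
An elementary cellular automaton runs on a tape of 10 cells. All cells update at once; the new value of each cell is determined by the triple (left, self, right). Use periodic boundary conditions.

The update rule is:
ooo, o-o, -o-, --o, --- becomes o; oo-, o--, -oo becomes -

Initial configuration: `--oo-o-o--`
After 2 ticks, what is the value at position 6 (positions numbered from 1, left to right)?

tick 1: oo--oooo-o
tick 2: o--o-oo-o-
position 6 holds o

o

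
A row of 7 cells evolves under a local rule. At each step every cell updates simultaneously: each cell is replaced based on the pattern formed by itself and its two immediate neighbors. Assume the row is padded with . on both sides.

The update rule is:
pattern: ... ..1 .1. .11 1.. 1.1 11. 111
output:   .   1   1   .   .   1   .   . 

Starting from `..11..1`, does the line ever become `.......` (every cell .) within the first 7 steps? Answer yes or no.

no

.1...11
11..1..
...11..
..1....
.11....
1......
1......
step 7 is 1......, still not uniform .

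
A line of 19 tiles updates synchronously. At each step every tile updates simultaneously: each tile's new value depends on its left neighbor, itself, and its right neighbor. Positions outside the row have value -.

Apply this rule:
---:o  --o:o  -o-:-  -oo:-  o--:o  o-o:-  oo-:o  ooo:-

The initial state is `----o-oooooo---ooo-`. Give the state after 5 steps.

oo-------oooo--o--o

step 1: oooo-------oooo--oo
step 2: ---oooooooo---ooo-o
step 3: ooo-------oooo--o--
step 4: --oooooooo---ooo-oo
step 5: oo-------oooo--o--o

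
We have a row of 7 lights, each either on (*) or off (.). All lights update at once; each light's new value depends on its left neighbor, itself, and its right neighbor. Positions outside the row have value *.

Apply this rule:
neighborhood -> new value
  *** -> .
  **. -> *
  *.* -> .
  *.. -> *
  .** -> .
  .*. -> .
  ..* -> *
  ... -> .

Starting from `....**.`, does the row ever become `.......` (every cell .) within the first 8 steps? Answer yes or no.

no

*..*.*.
***....
..**..*
**.***.
.*...*.
..*.*..
**...**
.**.*..
step 8 is .**.*.., still not uniform .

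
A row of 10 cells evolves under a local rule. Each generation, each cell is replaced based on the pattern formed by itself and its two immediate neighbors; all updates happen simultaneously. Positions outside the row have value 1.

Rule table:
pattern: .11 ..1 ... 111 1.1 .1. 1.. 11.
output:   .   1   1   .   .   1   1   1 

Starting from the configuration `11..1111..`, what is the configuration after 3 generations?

111...1111

.111...111
...1111...
111...1111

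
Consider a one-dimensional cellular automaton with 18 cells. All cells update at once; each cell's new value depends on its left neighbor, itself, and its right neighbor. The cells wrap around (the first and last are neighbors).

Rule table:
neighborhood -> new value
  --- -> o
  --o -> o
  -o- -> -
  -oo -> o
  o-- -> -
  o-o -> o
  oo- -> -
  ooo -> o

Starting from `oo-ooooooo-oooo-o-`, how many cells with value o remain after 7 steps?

14

o-ooooooo-oooo-o-o
-ooooooo-oooo-o-oo
ooooooo-oooo-o-oo-
oooooo-oooo-o-oo-o
ooooo-oooo-o-oo-oo
oooo-oooo-o-oo-ooo
ooo-oooo-o-oo-oooo
count of o: 14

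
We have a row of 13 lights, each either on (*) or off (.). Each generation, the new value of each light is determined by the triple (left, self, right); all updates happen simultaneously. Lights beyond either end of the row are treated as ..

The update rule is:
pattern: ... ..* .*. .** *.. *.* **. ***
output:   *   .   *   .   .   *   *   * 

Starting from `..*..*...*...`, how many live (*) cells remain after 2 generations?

*.*..*.*.*.**
***..******.*
count of *: 10

10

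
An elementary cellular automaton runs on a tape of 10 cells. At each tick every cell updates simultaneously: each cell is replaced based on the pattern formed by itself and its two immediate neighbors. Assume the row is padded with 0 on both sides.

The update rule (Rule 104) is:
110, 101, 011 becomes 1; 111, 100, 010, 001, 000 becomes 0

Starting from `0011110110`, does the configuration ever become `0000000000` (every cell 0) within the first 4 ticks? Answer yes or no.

tick 1: 0010011110
tick 2: 0000010010
tick 3: 0000000000
all cells are 0 at tick 3

yes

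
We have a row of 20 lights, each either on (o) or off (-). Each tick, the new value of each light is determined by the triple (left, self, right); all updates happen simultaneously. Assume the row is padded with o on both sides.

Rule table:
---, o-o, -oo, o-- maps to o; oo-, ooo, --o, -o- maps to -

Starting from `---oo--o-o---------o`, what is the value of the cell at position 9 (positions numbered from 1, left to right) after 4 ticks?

o

oo-o-o--o-oooooooo-o
--o-o-o--oo-------oo
o--o-o-o-o-oooooo-o-
-o--o-o-o-oo-----o-o
position 9 holds o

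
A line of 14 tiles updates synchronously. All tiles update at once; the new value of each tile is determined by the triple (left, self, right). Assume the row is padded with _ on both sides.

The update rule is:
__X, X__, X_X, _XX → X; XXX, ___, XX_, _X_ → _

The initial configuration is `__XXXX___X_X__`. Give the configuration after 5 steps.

X_X_X_X_X_X_X_

_XX___X_X_X_X_
XX_X_X_X_X_X_X
X_X_X_X_X_X_X_
_X_X_X_X_X_X_X
X_X_X_X_X_X_X_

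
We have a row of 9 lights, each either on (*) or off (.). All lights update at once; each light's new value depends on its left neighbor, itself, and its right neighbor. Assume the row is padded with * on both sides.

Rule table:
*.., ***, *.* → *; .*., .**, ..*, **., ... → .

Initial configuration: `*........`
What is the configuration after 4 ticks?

*.*.*....

tick 1: .*.......
tick 2: *.*......
tick 3: .*.*.....
tick 4: *.*.*....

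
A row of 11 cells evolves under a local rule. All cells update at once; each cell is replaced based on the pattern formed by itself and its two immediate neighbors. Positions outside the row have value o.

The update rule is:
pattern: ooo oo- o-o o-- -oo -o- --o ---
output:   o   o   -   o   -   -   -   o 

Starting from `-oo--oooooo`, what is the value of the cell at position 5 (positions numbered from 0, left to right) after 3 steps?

--oo--ooooo
o--oo--oooo
oo--oo--ooo
position 5 holds o

o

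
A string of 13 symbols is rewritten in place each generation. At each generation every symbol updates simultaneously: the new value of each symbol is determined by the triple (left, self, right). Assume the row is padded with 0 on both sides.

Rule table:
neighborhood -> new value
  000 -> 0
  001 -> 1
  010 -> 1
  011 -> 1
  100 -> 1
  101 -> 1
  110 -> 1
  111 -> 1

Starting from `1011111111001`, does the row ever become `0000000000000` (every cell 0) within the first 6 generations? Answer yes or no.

no

generation 1: 1111111111111
generation 2: 1111111111111  (fixed point — unchanged through generation 6)
generation 6 is 1111111111111, still not uniform 0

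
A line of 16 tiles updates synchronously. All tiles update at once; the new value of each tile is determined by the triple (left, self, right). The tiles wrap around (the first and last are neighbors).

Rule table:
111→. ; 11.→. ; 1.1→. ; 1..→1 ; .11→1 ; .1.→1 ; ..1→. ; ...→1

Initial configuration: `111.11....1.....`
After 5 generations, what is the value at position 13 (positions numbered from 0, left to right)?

1...1.111.11111.
111.1.1...1.....
1...1.111.11111.  (repeats generation 1; period 2)
generation 5: 1...1.111.11111.
position 13 holds 1

1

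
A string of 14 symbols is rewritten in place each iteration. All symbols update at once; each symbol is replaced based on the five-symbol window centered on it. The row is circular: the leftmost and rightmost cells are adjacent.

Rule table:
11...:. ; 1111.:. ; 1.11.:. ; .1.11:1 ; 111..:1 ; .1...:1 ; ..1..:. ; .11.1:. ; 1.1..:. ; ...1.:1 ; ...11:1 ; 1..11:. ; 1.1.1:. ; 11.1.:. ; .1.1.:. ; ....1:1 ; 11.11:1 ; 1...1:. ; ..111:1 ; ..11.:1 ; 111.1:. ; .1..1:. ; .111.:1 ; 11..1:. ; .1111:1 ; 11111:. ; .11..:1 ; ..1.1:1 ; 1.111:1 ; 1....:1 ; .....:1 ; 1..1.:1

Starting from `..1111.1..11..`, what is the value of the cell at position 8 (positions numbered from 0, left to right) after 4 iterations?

1

iteration 1: 1111......11.1
iteration 2: 1..1.111111.11
iteration 3: 1.11111....111
iteration 4: .111..1.11111.
position 8 holds 1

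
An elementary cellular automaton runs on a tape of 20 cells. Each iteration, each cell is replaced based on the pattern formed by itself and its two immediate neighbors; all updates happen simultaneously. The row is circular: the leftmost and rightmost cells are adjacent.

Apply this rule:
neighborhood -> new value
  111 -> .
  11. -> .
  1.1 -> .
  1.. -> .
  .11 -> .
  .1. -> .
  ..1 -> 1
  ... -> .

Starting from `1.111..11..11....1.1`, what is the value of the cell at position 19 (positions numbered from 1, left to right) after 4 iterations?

iteration 1: ......1...1.....1...
iteration 2: .....1...1.....1....
iteration 3: ....1...1.....1.....
iteration 4: ...1...1.....1......
position 19 holds .

.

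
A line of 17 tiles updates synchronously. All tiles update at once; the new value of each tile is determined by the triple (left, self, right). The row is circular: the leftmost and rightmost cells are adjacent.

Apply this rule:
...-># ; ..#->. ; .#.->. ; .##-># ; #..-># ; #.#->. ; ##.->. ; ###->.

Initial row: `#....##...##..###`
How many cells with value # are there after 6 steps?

7

step 1: .###.#.##.#.#.#..
step 2: .#.....#.......##
step 3: ..####..######.#.
step 4: #.#...#.#.......#
step 5: ...##....######.#
step 6: ##.#.###.#.......
count of #: 7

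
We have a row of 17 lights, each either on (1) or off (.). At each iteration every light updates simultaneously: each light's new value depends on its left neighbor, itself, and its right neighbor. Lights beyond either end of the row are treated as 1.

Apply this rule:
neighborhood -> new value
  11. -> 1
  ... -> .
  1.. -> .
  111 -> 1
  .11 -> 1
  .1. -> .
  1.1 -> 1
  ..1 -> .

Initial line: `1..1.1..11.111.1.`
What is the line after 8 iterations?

1...1...1111111.1
1.......111111111
1.......111111111  (fixed point — unchanged through iteration 8)

1.......111111111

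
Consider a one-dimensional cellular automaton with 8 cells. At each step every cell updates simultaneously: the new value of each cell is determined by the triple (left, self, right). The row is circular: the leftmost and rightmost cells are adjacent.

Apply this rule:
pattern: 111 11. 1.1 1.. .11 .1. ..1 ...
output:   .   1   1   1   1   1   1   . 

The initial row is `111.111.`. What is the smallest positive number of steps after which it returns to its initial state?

2

step 1: 1.111.11
step 2: 111.111.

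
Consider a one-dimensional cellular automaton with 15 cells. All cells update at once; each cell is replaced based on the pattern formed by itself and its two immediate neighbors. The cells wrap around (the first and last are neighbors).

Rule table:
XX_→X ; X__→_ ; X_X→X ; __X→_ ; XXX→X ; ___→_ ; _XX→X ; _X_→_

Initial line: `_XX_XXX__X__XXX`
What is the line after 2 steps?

XXXXXXX_____XXX
XXXXXXX_____XXX

XXXXXXX_____XXX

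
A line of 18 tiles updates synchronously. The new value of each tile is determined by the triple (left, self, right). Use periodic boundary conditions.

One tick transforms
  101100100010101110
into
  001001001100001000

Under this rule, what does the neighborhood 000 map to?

1

At position 8 the neighborhood is 000; the next row has 1 there.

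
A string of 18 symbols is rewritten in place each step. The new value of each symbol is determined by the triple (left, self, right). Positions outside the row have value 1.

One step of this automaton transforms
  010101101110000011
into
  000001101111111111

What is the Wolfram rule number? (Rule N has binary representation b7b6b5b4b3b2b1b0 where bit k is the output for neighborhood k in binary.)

position 9: 111 → 1  (bit 7 = 1)
position 6: 110 → 1  (bit 6 = 1)
position 0: 101 → 0  (bit 5 = 0)
position 11: 100 → 1  (bit 4 = 1)
position 5: 011 → 1  (bit 3 = 1)
position 1: 010 → 0  (bit 2 = 0)
position 15: 001 → 1  (bit 1 = 1)
position 12: 000 → 1  (bit 0 = 1)
bits b7..b0 = 11011011 = 219

219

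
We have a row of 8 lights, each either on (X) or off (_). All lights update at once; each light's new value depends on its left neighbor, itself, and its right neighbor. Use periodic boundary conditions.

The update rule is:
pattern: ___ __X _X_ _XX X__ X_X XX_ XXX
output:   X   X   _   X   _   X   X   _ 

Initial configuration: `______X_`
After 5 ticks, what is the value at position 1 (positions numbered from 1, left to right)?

XXXXXX__
X____X_X
X_XXX_XX
XXX_XXX_
X_XXX_XX
position 1 holds X

X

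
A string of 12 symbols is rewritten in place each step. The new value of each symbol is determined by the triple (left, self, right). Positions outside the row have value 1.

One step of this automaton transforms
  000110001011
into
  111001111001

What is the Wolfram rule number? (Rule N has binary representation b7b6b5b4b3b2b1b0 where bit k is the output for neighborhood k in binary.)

position 11: 111 → 1  (bit 7 = 1)
position 4: 110 → 0  (bit 6 = 0)
position 9: 101 → 0  (bit 5 = 0)
position 0: 100 → 1  (bit 4 = 1)
position 3: 011 → 0  (bit 3 = 0)
position 8: 010 → 1  (bit 2 = 1)
position 2: 001 → 1  (bit 1 = 1)
position 1: 000 → 1  (bit 0 = 1)
bits b7..b0 = 10010111 = 151

151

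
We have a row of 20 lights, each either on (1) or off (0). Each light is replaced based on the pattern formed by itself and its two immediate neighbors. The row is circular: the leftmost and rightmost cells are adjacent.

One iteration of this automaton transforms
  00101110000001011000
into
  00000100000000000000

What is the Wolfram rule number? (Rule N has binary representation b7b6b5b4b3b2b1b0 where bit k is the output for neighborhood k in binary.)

128

position 5: 111 → 1  (bit 7 = 1)
position 6: 110 → 0  (bit 6 = 0)
position 3: 101 → 0  (bit 5 = 0)
position 7: 100 → 0  (bit 4 = 0)
position 4: 011 → 0  (bit 3 = 0)
position 2: 010 → 0  (bit 2 = 0)
position 1: 001 → 0  (bit 1 = 0)
position 0: 000 → 0  (bit 0 = 0)
bits b7..b0 = 10000000 = 128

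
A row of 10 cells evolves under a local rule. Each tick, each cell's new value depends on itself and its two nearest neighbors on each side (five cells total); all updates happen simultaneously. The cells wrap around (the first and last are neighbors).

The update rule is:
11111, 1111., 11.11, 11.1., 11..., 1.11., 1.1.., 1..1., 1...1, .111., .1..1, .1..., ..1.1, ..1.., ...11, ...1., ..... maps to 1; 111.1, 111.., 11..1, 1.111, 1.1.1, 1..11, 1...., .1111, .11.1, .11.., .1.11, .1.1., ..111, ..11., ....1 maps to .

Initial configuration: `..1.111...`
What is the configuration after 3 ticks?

111...1.1.

.11..1.1.1
.1..11....
111...1.1.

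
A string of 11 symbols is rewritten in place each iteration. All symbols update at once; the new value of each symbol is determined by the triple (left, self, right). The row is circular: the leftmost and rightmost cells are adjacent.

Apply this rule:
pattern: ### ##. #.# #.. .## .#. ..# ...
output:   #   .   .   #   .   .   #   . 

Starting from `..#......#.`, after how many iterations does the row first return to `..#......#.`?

iteration 1: .#.#....#.#
iteration 2: ....#..#...
iteration 3: ...#.##.#..
iteration 4: ..#......#.

4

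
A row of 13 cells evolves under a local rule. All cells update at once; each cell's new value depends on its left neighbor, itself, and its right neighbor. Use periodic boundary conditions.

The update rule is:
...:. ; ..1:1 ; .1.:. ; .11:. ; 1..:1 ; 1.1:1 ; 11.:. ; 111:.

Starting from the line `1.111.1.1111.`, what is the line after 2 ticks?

1.1.1.1.1..1.

tick 1: .1...1.1....1
tick 2: 1.1.1.1.1..1.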